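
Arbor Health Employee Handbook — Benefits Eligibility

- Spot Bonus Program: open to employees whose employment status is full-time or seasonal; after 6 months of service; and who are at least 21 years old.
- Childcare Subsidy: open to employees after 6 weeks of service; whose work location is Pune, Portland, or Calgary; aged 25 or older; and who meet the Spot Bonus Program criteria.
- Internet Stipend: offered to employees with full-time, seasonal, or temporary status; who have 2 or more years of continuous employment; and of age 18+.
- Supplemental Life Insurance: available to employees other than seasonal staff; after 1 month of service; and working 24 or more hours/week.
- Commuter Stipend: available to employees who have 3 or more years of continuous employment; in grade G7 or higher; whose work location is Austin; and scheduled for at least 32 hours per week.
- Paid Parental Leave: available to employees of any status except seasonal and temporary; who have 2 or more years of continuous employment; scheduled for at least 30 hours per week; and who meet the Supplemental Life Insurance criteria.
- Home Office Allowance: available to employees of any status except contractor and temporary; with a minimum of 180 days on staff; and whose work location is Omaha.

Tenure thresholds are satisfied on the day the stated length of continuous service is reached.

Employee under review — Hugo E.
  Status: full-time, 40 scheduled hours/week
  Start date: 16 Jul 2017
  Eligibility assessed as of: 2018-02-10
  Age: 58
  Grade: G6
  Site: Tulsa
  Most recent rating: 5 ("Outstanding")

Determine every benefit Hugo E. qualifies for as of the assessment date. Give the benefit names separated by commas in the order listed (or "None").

Spot Bonus Program, Supplemental Life Insurance

Service from 16 Jul 2017 to 2018-02-10: 209 days.
Spot Bonus Program — status full-time ✓; service 209 days ≥ 6 months (≈180 days) ✓; age 58 ≥ 21 ✓ → eligible.
Childcare Subsidy — service 209 days ≥ 6 weeks (≈42 days) ✓; site Tulsa ✗ (not Pune, Portland, or Calgary) → not eligible.
Internet Stipend — status full-time ✓; service 209 days < 2 years (≈730 days) ✗ → not eligible.
Supplemental Life Insurance — status full-time ✓ (not excluded); service 209 days ≥ 1 month (≈30 days) ✓; 40 hrs/wk ≥ 24 ✓ → eligible.
Commuter Stipend — service 209 days < 3 years (≈1095 days) ✗ → not eligible.
Paid Parental Leave — status full-time ✓ (not excluded); service 209 days < 2 years (≈730 days) ✗ → not eligible.
Home Office Allowance — status full-time ✓ (not excluded); service 209 days ≥ 180 days ✓; site Tulsa ✗ (not Omaha) → not eligible.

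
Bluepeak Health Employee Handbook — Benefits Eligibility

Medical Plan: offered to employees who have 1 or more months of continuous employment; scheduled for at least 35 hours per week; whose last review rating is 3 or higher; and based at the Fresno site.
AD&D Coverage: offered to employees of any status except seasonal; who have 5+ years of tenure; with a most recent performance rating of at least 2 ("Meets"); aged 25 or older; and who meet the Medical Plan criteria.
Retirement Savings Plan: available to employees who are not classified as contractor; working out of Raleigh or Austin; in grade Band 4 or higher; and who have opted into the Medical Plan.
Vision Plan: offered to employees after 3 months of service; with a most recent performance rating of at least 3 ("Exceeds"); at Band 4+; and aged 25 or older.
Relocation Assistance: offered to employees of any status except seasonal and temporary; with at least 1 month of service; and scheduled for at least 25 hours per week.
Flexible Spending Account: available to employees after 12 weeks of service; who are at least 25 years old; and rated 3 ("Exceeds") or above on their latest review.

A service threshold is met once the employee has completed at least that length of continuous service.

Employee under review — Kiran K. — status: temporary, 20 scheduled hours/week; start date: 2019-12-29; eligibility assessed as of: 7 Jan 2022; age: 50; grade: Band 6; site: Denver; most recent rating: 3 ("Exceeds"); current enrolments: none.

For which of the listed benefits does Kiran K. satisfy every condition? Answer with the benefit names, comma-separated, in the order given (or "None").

Service from 2019-12-29 to 7 Jan 2022: 740 days.
Medical Plan — service 740 days ≥ 1 month (≈30 days) ✓; 20 hrs/wk < 35 ✗ → not eligible.
AD&D Coverage — status temporary ✓ (not excluded); service 740 days < 5 years (≈1825 days) ✗ → not eligible.
Retirement Savings Plan — status temporary ✓ (not excluded); site Denver ✗ (not Raleigh or Austin) → not eligible.
Vision Plan — service 740 days ≥ 3 months (≈90 days) ✓; rating 3 ≥ 3 ✓; grade Band 6 ≥ Band 4 ✓; age 50 ≥ 25 ✓ → eligible.
Relocation Assistance — status temporary ✗ (excluded) → not eligible.
Flexible Spending Account — service 740 days ≥ 12 weeks (≈84 days) ✓; age 50 ≥ 25 ✓; rating 3 ≥ 3 ✓ → eligible.

Vision Plan, Flexible Spending Account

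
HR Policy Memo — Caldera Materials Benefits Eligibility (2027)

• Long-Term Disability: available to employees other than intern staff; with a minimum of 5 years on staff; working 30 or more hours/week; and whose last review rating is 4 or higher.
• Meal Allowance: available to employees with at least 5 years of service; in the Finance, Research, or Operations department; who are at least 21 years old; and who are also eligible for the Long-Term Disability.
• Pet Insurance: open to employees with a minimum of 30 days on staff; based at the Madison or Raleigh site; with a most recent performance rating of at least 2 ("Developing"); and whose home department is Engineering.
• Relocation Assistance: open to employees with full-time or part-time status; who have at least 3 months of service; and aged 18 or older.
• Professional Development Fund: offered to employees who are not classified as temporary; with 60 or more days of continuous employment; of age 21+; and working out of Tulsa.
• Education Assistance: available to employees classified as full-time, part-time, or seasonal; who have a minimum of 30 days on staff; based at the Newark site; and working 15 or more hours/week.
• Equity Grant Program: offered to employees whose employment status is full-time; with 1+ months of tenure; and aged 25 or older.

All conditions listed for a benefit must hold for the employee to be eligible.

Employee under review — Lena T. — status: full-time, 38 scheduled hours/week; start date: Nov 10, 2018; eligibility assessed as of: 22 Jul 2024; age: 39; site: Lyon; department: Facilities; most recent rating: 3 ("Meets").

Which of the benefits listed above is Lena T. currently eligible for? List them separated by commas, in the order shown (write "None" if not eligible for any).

Relocation Assistance, Equity Grant Program

Service from Nov 10, 2018 to 22 Jul 2024: 2081 days.
Long-Term Disability — status full-time ✓ (not excluded); service 2081 days ≥ 5 years (≈1825 days) ✓; 38 hrs/wk ≥ 30 ✓; rating 3 < 4 ✗ → not eligible.
Meal Allowance — service 2081 days ≥ 5 years (≈1825 days) ✓; dept Facilities ✗ → not eligible.
Pet Insurance — service 2081 days ≥ 30 days ✓; site Lyon ✗ (not Madison or Raleigh) → not eligible.
Relocation Assistance — status full-time ✓; service 2081 days ≥ 3 months (≈90 days) ✓; age 39 ≥ 18 ✓ → eligible.
Professional Development Fund — status full-time ✓ (not excluded); service 2081 days ≥ 60 days ✓; age 39 ≥ 21 ✓; site Lyon ✗ (not Tulsa) → not eligible.
Education Assistance — status full-time ✓; service 2081 days ≥ 30 days ✓; site Lyon ✗ (not Newark) → not eligible.
Equity Grant Program — status full-time ✓; service 2081 days ≥ 1 month (≈30 days) ✓; age 39 ≥ 25 ✓ → eligible.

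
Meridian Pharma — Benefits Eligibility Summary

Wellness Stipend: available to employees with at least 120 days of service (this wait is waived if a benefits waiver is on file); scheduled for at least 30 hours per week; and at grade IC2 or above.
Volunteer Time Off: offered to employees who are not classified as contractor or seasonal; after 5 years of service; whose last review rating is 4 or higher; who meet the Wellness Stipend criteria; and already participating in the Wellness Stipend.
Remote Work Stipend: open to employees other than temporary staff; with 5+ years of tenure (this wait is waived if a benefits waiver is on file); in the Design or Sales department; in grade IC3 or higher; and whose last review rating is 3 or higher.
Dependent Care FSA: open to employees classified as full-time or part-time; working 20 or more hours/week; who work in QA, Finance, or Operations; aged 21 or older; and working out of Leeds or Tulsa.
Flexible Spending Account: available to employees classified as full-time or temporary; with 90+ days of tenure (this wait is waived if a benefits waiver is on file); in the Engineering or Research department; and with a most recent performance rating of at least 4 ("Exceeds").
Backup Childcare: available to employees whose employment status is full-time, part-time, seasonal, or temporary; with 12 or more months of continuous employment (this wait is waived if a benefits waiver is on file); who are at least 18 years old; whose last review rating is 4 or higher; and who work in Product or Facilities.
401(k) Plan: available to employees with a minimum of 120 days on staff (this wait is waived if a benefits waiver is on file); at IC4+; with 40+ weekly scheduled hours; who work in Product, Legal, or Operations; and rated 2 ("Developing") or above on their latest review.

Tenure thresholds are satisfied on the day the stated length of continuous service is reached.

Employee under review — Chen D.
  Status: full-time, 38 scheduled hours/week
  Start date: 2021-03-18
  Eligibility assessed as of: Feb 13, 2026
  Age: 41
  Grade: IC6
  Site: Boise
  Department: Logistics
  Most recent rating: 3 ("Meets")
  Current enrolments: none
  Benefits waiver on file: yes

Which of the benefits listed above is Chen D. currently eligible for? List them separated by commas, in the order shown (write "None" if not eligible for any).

Service from 2021-03-18 to Feb 13, 2026: 1793 days.
Wellness Stipend — benefits waiver on file ✓; 38 hrs/wk ≥ 30 ✓; grade IC6 ≥ IC2 ✓ → eligible.
Volunteer Time Off — status full-time ✓ (not excluded); service 1793 days < 5 years (≈1825 days) ✗ → not eligible.
Remote Work Stipend — status full-time ✓ (not excluded); benefits waiver on file ✓; dept Logistics ✗ → not eligible.
Dependent Care FSA — status full-time ✓; 38 hrs/wk ≥ 20 ✓; dept Logistics ✗ → not eligible.
Flexible Spending Account — status full-time ✓; benefits waiver on file ✓; dept Logistics ✗ → not eligible.
Backup Childcare — status full-time ✓; benefits waiver on file ✓; age 41 ≥ 18 ✓; rating 3 < 4 ✗ → not eligible.
401(k) Plan — benefits waiver on file ✓; grade IC6 ≥ IC4 ✓; 38 hrs/wk < 40 ✗ → not eligible.

Wellness Stipend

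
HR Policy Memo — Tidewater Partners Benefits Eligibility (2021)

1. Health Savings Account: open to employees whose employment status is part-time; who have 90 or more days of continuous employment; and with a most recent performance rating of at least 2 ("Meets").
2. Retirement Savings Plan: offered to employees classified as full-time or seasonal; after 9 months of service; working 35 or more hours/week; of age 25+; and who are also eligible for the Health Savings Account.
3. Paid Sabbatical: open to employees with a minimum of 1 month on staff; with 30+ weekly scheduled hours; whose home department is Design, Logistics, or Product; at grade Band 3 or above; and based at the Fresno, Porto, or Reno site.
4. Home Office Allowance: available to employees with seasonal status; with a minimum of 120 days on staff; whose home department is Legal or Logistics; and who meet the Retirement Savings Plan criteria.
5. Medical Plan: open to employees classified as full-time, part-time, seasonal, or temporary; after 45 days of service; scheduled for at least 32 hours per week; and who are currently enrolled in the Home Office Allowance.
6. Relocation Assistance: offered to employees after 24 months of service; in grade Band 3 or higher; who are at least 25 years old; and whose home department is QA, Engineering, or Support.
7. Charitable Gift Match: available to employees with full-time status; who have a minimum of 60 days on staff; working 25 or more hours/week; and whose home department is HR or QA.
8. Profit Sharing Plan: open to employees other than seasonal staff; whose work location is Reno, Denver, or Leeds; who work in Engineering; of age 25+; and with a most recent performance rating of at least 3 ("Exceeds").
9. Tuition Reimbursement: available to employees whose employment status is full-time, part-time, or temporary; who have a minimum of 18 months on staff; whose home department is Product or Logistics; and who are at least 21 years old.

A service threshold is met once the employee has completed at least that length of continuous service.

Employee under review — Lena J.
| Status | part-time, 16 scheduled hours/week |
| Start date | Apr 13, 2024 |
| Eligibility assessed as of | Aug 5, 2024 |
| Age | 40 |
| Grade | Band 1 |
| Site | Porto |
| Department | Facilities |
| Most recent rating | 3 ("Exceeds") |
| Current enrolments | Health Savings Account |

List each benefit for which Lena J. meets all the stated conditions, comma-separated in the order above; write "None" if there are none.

Service from Apr 13, 2024 to Aug 5, 2024: 114 days.
Health Savings Account — status part-time ✓; service 114 days ≥ 90 days ✓; rating 3 ≥ 2 ✓ → eligible.
Retirement Savings Plan — status part-time ✗ (requires full-time or seasonal) → not eligible.
Paid Sabbatical — service 114 days ≥ 1 month (≈30 days) ✓; 16 hrs/wk < 30 ✗ → not eligible.
Home Office Allowance — status part-time ✗ (requires seasonal) → not eligible.
Medical Plan — status part-time ✓; service 114 days ≥ 45 days ✓; 16 hrs/wk < 32 ✗ → not eligible.
Relocation Assistance — service 114 days < 24 months (≈720 days) ✗ → not eligible.
Charitable Gift Match — status part-time ✗ (requires full-time) → not eligible.
Profit Sharing Plan — status part-time ✓ (not excluded); site Porto ✗ (not Reno, Denver, or Leeds) → not eligible.
Tuition Reimbursement — status part-time ✓; service 114 days < 18 months (≈540 days) ✗ → not eligible.

Health Savings Account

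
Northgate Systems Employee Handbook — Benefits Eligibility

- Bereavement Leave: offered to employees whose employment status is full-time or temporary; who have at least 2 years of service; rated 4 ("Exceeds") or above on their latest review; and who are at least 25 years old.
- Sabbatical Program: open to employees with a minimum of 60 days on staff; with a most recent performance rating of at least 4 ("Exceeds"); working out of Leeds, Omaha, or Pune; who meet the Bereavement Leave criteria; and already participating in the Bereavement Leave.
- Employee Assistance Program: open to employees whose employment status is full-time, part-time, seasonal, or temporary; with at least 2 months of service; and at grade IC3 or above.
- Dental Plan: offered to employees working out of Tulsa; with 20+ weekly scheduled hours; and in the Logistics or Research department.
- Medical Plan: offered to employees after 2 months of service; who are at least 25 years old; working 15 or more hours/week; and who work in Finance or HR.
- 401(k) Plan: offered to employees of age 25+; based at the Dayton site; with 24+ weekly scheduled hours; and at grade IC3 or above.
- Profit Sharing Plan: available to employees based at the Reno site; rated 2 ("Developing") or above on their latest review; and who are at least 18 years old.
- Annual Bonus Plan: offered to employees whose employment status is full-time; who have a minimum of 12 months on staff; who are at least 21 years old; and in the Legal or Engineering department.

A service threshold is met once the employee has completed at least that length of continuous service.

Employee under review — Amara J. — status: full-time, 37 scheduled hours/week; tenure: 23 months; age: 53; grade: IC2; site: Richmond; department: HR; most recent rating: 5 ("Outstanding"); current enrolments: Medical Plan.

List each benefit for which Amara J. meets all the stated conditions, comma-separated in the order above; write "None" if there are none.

Medical Plan

Bereavement Leave — status full-time ✓; service 23 months < 2 years (≈730 days) ✗ → not eligible.
Sabbatical Program — service 23 months ≥ 60 days ✓; rating 5 ≥ 4 ✓; site Richmond ✗ (not Leeds, Omaha, or Pune) → not eligible.
Employee Assistance Program — status full-time ✓; service 23 months ≥ 2 months ✓; grade IC2 < IC3 ✗ → not eligible.
Dental Plan — site Richmond ✗ (not Tulsa) → not eligible.
Medical Plan — service 23 months ≥ 2 months ✓; age 53 ≥ 25 ✓; 37 hrs/wk ≥ 15 ✓; dept HR ✓ → eligible.
401(k) Plan — age 53 ≥ 25 ✓; site Richmond ✗ (not Dayton) → not eligible.
Profit Sharing Plan — site Richmond ✗ (not Reno) → not eligible.
Annual Bonus Plan — status full-time ✓; service 23 months ≥ 12 months ✓; age 53 ≥ 21 ✓; dept HR ✗ → not eligible.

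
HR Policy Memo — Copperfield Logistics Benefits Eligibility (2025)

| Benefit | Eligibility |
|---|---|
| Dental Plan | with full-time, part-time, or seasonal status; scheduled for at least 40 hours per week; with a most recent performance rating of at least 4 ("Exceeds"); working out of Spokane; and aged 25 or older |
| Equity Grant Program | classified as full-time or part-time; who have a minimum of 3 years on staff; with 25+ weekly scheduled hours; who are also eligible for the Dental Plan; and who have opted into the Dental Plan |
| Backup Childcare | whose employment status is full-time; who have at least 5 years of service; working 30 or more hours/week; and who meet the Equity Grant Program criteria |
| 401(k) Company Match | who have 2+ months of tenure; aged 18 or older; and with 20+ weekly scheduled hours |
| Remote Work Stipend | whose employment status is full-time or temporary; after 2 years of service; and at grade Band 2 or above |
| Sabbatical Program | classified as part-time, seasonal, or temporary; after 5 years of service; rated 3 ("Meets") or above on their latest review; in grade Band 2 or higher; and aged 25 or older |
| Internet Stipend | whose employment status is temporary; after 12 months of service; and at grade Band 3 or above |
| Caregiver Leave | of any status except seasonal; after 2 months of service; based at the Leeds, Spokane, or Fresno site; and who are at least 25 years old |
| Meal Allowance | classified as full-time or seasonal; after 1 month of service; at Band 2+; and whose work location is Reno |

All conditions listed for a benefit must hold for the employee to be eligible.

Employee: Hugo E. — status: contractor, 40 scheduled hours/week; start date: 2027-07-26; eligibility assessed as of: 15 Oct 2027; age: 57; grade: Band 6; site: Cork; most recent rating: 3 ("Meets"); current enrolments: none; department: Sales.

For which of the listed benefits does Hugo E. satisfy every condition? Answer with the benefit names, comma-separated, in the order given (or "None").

401(k) Company Match

Service from 2027-07-26 to 15 Oct 2027: 81 days.
Dental Plan — status contractor ✗ (requires full-time, part-time, or seasonal) → not eligible.
Equity Grant Program — status contractor ✗ (requires full-time or part-time) → not eligible.
Backup Childcare — status contractor ✗ (requires full-time) → not eligible.
401(k) Company Match — service 81 days ≥ 2 months (≈60 days) ✓; age 57 ≥ 18 ✓; 40 hrs/wk ≥ 20 ✓ → eligible.
Remote Work Stipend — status contractor ✗ (requires full-time or temporary) → not eligible.
Sabbatical Program — status contractor ✗ (requires part-time, seasonal, or temporary) → not eligible.
Internet Stipend — status contractor ✗ (requires temporary) → not eligible.
Caregiver Leave — status contractor ✓ (not excluded); service 81 days ≥ 2 months (≈60 days) ✓; site Cork ✗ (not Leeds, Spokane, or Fresno) → not eligible.
Meal Allowance — status contractor ✗ (requires full-time or seasonal) → not eligible.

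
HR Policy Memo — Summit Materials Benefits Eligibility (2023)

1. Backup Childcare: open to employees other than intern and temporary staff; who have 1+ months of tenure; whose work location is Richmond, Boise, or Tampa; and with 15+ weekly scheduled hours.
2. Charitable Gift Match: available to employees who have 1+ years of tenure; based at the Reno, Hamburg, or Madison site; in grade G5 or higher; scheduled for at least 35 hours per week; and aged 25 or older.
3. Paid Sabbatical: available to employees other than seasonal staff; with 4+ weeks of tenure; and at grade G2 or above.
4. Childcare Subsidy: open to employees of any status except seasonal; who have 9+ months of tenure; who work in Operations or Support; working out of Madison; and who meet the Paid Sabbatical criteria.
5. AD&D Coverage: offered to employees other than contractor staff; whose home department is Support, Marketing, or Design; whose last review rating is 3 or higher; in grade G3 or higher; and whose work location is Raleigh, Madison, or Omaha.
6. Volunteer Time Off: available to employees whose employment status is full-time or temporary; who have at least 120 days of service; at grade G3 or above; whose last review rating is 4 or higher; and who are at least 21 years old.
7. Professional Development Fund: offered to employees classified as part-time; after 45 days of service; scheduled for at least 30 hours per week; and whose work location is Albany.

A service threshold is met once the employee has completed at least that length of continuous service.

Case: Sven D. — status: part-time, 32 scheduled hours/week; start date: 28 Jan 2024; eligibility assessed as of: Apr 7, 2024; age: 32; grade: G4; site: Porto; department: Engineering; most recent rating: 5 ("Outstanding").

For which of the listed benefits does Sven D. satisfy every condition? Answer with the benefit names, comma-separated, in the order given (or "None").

Paid Sabbatical

Service from 28 Jan 2024 to Apr 7, 2024: 70 days.
Backup Childcare — status part-time ✓ (not excluded); service 70 days ≥ 1 month (≈30 days) ✓; site Porto ✗ (not Richmond, Boise, or Tampa) → not eligible.
Charitable Gift Match — service 70 days < 1 year (≈365 days) ✗ → not eligible.
Paid Sabbatical — status part-time ✓ (not excluded); service 70 days ≥ 4 weeks (≈28 days) ✓; grade G4 ≥ G2 ✓ → eligible.
Childcare Subsidy — status part-time ✓ (not excluded); service 70 days < 9 months (≈270 days) ✗ → not eligible.
AD&D Coverage — status part-time ✓ (not excluded); dept Engineering ✗ → not eligible.
Volunteer Time Off — status part-time ✗ (requires full-time or temporary) → not eligible.
Professional Development Fund — status part-time ✓; service 70 days ≥ 45 days ✓; 32 hrs/wk ≥ 30 ✓; site Porto ✗ (not Albany) → not eligible.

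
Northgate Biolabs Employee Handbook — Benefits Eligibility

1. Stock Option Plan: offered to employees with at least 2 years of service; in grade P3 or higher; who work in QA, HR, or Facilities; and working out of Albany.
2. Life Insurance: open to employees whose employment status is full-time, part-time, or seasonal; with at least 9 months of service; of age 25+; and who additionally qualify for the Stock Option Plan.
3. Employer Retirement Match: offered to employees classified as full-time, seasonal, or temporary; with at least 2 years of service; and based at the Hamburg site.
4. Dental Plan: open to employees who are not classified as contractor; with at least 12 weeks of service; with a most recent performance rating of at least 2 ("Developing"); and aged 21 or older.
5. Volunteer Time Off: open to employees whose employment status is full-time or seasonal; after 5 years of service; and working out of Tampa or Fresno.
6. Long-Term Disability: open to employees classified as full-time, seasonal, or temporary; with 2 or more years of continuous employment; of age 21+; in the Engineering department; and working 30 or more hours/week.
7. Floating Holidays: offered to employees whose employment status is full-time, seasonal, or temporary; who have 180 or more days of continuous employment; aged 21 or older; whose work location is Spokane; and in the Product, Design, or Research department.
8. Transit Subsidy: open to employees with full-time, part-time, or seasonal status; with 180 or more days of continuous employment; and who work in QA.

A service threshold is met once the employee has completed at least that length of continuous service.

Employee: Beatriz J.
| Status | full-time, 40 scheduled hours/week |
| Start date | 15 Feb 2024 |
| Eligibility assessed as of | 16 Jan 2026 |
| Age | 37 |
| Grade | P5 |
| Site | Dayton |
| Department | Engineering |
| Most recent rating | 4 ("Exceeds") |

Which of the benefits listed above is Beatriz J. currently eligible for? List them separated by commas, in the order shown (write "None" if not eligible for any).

Service from 15 Feb 2024 to 16 Jan 2026: 701 days.
Stock Option Plan — service 701 days < 2 years (≈730 days) ✗ → not eligible.
Life Insurance — status full-time ✓; service 701 days ≥ 9 months (≈270 days) ✓; age 37 ≥ 25 ✓; not eligible for Stock Option Plan ✗ → not eligible.
Employer Retirement Match — status full-time ✓; service 701 days < 2 years (≈730 days) ✗ → not eligible.
Dental Plan — status full-time ✓ (not excluded); service 701 days ≥ 12 weeks (≈84 days) ✓; rating 4 ≥ 2 ✓; age 37 ≥ 21 ✓ → eligible.
Volunteer Time Off — status full-time ✓; service 701 days < 5 years (≈1825 days) ✗ → not eligible.
Long-Term Disability — status full-time ✓; service 701 days < 2 years (≈730 days) ✗ → not eligible.
Floating Holidays — status full-time ✓; service 701 days ≥ 180 days ✓; age 37 ≥ 21 ✓; site Dayton ✗ (not Spokane) → not eligible.
Transit Subsidy — status full-time ✓; service 701 days ≥ 180 days ✓; dept Engineering ✗ → not eligible.

Dental Plan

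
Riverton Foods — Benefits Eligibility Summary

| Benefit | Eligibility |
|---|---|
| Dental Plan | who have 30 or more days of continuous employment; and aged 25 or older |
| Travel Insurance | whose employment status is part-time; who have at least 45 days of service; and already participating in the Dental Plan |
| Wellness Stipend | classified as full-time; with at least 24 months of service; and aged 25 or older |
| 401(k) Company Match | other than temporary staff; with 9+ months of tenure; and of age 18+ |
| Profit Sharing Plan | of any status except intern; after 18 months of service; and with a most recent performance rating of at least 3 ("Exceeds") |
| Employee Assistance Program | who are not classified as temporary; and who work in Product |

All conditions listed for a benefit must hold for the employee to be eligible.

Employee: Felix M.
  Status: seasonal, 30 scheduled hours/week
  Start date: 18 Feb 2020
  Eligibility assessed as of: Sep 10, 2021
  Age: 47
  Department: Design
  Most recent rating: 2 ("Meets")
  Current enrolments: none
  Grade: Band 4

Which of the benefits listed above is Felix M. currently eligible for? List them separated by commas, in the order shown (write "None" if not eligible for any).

Dental Plan, 401(k) Company Match

Service from 18 Feb 2020 to Sep 10, 2021: 570 days.
Dental Plan — service 570 days ≥ 30 days ✓; age 47 ≥ 25 ✓ → eligible.
Travel Insurance — status seasonal ✗ (requires part-time) → not eligible.
Wellness Stipend — status seasonal ✗ (requires full-time) → not eligible.
401(k) Company Match — status seasonal ✓ (not excluded); service 570 days ≥ 9 months (≈270 days) ✓; age 47 ≥ 18 ✓ → eligible.
Profit Sharing Plan — status seasonal ✓ (not excluded); service 570 days ≥ 18 months (≈540 days) ✓; rating 2 < 3 ✗ → not eligible.
Employee Assistance Program — status seasonal ✓ (not excluded); dept Design ✗ → not eligible.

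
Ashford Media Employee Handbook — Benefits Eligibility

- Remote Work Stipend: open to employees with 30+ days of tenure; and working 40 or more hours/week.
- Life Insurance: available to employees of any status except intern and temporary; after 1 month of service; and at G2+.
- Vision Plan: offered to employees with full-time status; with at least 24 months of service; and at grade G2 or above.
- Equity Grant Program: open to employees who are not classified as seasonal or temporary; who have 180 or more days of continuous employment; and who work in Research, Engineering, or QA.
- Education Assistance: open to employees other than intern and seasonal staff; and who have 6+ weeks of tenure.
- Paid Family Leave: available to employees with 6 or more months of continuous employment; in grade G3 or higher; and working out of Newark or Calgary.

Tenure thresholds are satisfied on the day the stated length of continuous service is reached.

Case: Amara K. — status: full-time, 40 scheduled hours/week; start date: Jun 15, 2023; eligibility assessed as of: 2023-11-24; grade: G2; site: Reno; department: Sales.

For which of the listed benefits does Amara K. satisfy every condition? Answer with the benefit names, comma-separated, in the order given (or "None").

Remote Work Stipend, Life Insurance, Education Assistance

Service from Jun 15, 2023 to 2023-11-24: 162 days.
Remote Work Stipend — service 162 days ≥ 30 days ✓; 40 hrs/wk ≥ 40 ✓ → eligible.
Life Insurance — status full-time ✓ (not excluded); service 162 days ≥ 1 month (≈30 days) ✓; grade G2 ≥ G2 ✓ → eligible.
Vision Plan — status full-time ✓; service 162 days < 24 months (≈720 days) ✗ → not eligible.
Equity Grant Program — status full-time ✓ (not excluded); service 162 days < 180 days ✗ → not eligible.
Education Assistance — status full-time ✓ (not excluded); service 162 days ≥ 6 weeks (≈42 days) ✓ → eligible.
Paid Family Leave — service 162 days < 6 months (≈180 days) ✗ → not eligible.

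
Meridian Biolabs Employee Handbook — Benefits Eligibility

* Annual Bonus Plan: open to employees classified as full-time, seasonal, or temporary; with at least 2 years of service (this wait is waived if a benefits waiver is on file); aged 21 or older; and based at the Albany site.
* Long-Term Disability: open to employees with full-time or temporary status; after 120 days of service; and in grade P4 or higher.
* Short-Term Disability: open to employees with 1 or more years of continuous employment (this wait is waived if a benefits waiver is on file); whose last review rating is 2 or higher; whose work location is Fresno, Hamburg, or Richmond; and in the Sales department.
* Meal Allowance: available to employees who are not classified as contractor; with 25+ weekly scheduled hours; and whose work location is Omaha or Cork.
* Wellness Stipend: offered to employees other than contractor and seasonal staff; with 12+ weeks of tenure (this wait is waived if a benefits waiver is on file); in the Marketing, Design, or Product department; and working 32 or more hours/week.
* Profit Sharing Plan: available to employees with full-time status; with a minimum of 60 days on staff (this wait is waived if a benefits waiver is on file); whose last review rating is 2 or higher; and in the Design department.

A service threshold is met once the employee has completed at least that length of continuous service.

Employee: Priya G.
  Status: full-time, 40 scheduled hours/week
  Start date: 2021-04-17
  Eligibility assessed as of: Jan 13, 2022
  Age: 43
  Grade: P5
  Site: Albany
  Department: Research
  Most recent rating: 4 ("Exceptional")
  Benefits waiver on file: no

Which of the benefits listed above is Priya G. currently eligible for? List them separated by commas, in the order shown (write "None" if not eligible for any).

Long-Term Disability

Service from 2021-04-17 to Jan 13, 2022: 271 days.
Annual Bonus Plan — status full-time ✓; no waiver, service 271 days < 2 years (≈730 days) ✗ → not eligible.
Long-Term Disability — status full-time ✓; service 271 days ≥ 120 days ✓; grade P5 ≥ P4 ✓ → eligible.
Short-Term Disability — no waiver, service 271 days < 1 year (≈365 days) ✗ → not eligible.
Meal Allowance — status full-time ✓ (not excluded); 40 hrs/wk ≥ 25 ✓; site Albany ✗ (not Omaha or Cork) → not eligible.
Wellness Stipend — status full-time ✓ (not excluded); no waiver, service 271 days ≥ 12 weeks (≈84 days) ✓; dept Research ✗ → not eligible.
Profit Sharing Plan — status full-time ✓; no waiver, service 271 days ≥ 60 days ✓; rating 4 ≥ 2 ✓; dept Research ✗ → not eligible.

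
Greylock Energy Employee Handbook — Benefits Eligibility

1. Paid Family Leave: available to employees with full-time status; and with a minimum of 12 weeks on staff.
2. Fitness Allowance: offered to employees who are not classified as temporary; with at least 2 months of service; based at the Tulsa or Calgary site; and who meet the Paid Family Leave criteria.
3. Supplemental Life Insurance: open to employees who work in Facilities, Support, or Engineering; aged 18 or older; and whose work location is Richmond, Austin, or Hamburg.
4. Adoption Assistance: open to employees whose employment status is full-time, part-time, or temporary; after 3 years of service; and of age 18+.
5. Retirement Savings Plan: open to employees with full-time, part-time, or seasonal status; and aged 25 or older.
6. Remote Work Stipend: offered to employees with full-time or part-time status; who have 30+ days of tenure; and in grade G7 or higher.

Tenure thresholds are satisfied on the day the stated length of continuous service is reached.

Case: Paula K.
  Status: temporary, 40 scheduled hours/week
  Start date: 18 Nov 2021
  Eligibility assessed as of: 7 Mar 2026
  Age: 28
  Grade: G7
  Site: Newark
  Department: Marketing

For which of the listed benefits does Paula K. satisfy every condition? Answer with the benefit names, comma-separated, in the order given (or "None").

Adoption Assistance

Service from 18 Nov 2021 to 7 Mar 2026: 1570 days.
Paid Family Leave — status temporary ✗ (requires full-time) → not eligible.
Fitness Allowance — status temporary ✗ (excluded) → not eligible.
Supplemental Life Insurance — dept Marketing ✗ → not eligible.
Adoption Assistance — status temporary ✓; service 1570 days ≥ 3 years (≈1095 days) ✓; age 28 ≥ 18 ✓ → eligible.
Retirement Savings Plan — status temporary ✗ (requires full-time, part-time, or seasonal) → not eligible.
Remote Work Stipend — status temporary ✗ (requires full-time or part-time) → not eligible.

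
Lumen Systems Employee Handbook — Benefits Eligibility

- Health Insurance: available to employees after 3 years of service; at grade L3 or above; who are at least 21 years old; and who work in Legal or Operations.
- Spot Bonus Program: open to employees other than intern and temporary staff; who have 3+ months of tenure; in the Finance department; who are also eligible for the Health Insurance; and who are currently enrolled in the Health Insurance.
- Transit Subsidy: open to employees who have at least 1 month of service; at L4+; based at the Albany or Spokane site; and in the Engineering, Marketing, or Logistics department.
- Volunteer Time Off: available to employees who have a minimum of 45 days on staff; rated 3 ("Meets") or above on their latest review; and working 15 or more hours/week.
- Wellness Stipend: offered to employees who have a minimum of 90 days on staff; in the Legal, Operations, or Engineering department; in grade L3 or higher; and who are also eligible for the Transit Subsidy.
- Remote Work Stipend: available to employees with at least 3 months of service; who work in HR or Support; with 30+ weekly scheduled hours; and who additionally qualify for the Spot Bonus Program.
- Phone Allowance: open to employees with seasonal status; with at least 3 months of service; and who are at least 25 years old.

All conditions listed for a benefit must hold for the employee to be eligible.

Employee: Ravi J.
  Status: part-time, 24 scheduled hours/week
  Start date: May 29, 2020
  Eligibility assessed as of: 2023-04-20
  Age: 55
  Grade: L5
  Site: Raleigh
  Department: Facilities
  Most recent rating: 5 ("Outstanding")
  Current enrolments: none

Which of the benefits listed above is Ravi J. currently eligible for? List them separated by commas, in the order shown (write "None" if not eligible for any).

Volunteer Time Off

Service from May 29, 2020 to 2023-04-20: 1056 days.
Health Insurance — service 1056 days < 3 years (≈1095 days) ✗ → not eligible.
Spot Bonus Program — status part-time ✓ (not excluded); service 1056 days ≥ 3 months (≈90 days) ✓; dept Facilities ✗ → not eligible.
Transit Subsidy — service 1056 days ≥ 1 month (≈30 days) ✓; grade L5 ≥ L4 ✓; site Raleigh ✗ (not Albany or Spokane) → not eligible.
Volunteer Time Off — service 1056 days ≥ 45 days ✓; rating 5 ≥ 3 ✓; 24 hrs/wk ≥ 15 ✓ → eligible.
Wellness Stipend — service 1056 days ≥ 90 days ✓; dept Facilities ✗ → not eligible.
Remote Work Stipend — service 1056 days ≥ 3 months (≈90 days) ✓; dept Facilities ✗ → not eligible.
Phone Allowance — status part-time ✗ (requires seasonal) → not eligible.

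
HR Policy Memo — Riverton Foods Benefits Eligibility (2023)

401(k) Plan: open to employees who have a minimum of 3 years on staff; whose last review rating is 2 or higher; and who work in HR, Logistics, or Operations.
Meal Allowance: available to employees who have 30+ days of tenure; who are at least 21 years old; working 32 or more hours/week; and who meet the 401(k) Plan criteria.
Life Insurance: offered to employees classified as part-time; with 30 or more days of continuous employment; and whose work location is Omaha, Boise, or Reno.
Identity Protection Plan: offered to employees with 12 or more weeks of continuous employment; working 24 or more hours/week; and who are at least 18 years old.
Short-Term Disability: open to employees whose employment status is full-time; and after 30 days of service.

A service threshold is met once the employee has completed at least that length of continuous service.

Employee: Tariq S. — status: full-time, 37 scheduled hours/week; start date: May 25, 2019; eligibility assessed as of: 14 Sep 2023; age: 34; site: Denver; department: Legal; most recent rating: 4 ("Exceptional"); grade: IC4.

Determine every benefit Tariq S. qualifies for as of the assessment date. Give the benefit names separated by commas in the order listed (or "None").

Identity Protection Plan, Short-Term Disability

Service from May 25, 2019 to 14 Sep 2023: 1573 days.
401(k) Plan — service 1573 days ≥ 3 years (≈1095 days) ✓; rating 4 ≥ 2 ✓; dept Legal ✗ → not eligible.
Meal Allowance — service 1573 days ≥ 30 days ✓; age 34 ≥ 21 ✓; 37 hrs/wk ≥ 32 ✓; not eligible for 401(k) Plan ✗ → not eligible.
Life Insurance — status full-time ✗ (requires part-time) → not eligible.
Identity Protection Plan — service 1573 days ≥ 12 weeks (≈84 days) ✓; 37 hrs/wk ≥ 24 ✓; age 34 ≥ 18 ✓ → eligible.
Short-Term Disability — status full-time ✓; service 1573 days ≥ 30 days ✓ → eligible.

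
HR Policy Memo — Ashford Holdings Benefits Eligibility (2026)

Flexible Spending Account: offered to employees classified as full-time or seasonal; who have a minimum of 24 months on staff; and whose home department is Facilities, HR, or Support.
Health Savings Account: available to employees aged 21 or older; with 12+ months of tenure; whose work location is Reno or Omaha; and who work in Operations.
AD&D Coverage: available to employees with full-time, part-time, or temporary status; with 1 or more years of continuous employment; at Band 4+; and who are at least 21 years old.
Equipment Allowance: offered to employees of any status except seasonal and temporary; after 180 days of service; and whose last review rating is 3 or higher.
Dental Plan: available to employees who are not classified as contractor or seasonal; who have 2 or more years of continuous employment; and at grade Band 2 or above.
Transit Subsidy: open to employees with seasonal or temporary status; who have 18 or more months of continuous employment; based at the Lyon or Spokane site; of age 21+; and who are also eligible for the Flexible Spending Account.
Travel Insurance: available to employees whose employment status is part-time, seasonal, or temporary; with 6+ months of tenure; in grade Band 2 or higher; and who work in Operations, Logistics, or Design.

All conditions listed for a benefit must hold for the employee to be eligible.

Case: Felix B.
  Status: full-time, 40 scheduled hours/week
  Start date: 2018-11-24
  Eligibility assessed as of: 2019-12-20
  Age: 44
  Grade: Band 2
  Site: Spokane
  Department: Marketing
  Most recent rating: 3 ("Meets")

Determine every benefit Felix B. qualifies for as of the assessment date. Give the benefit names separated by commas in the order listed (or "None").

Service from 2018-11-24 to 2019-12-20: 391 days.
Flexible Spending Account — status full-time ✓; service 391 days < 24 months (≈720 days) ✗ → not eligible.
Health Savings Account — age 44 ≥ 21 ✓; service 391 days ≥ 12 months (≈360 days) ✓; site Spokane ✗ (not Reno or Omaha) → not eligible.
AD&D Coverage — status full-time ✓; service 391 days ≥ 1 year (≈365 days) ✓; grade Band 2 < Band 4 ✗ → not eligible.
Equipment Allowance — status full-time ✓ (not excluded); service 391 days ≥ 180 days ✓; rating 3 ≥ 3 ✓ → eligible.
Dental Plan — status full-time ✓ (not excluded); service 391 days < 2 years (≈730 days) ✗ → not eligible.
Transit Subsidy — status full-time ✗ (requires seasonal or temporary) → not eligible.
Travel Insurance — status full-time ✗ (requires part-time, seasonal, or temporary) → not eligible.

Equipment Allowance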